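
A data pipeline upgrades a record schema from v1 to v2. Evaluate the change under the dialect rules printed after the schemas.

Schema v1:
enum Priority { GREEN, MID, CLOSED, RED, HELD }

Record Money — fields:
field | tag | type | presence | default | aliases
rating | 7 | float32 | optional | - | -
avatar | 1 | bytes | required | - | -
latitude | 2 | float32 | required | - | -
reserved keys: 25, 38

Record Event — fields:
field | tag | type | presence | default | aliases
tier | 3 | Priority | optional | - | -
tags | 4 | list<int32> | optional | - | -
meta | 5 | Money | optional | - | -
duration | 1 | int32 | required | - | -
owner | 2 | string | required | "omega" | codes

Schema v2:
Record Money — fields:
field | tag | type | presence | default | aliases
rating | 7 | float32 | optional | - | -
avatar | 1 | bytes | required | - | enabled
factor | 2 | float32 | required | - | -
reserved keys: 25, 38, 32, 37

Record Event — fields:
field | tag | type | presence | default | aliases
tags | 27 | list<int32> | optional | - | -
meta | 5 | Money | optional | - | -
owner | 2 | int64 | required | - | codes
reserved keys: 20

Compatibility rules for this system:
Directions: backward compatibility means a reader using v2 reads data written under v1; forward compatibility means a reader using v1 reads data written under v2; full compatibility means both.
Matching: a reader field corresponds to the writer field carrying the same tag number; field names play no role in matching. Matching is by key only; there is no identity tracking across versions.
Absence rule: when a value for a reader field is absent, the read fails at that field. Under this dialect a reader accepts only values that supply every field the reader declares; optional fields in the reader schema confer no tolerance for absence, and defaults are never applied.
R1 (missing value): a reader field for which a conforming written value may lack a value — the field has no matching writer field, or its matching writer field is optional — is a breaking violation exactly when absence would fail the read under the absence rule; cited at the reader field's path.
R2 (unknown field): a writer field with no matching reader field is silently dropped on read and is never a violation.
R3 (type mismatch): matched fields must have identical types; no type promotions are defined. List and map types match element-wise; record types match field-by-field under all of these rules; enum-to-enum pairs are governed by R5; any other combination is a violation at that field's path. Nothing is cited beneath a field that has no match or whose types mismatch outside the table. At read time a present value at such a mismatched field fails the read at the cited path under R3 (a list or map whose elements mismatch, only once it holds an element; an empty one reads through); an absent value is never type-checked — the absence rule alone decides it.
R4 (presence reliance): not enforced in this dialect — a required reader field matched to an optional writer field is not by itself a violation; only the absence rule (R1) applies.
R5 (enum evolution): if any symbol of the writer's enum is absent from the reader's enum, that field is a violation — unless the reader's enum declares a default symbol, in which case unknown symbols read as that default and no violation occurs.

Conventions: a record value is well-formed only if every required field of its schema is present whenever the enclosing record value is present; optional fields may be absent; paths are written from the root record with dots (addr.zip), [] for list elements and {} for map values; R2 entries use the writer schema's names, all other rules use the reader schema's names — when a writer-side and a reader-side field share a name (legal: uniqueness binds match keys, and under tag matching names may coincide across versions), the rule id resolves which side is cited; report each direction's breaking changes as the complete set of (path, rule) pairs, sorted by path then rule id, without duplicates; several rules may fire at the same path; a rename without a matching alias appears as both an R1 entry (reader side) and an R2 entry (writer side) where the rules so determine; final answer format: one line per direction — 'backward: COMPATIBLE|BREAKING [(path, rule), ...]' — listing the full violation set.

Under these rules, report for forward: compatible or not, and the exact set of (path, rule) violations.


forward: BREAKING [(duration, R1), (meta, R1), (meta.rating, R1), (owner, R3), (tags, R1), (tier, R1)]

arrows below run writer -> reader for Event
forward on Event — v1 reading data written by v2:
  tier: no writer-side match
  tags: no writer-side match
  writer optional, Money -> Money: reader meta maps from writer meta
  duration: no writer-side match
  writer required, int64 -> string: reader owner maps from writer owner
  leftover writer field: tags
  writer optional, float32 -> float32: reader meta.rating maps from writer meta.rating
  writer required, bytes -> bytes: reader meta.avatar maps from writer meta.avatar
  writer required, float32 -> float32: reader meta.latitude maps from writer meta.factor
  violation R1 at duration
  violation R1 at meta
  violation R1 at meta.rating
  violation R3 at owner
  violation R1 at tags
  violation R1 at tier
  => forward verdict for Event: BREAKING, 6 violation(s)
the rest of the Event diff is inert for this question:
  renamed field latitude to factor in record Money -> inert for the asked Event verdict: nothing fires
  removed field tier from record Event -> fires only in the backward direction of Event, which is not asked here
  field tags in record Event: tag 4 changed to 27 -> inert for the asked Event verdict: nothing fires


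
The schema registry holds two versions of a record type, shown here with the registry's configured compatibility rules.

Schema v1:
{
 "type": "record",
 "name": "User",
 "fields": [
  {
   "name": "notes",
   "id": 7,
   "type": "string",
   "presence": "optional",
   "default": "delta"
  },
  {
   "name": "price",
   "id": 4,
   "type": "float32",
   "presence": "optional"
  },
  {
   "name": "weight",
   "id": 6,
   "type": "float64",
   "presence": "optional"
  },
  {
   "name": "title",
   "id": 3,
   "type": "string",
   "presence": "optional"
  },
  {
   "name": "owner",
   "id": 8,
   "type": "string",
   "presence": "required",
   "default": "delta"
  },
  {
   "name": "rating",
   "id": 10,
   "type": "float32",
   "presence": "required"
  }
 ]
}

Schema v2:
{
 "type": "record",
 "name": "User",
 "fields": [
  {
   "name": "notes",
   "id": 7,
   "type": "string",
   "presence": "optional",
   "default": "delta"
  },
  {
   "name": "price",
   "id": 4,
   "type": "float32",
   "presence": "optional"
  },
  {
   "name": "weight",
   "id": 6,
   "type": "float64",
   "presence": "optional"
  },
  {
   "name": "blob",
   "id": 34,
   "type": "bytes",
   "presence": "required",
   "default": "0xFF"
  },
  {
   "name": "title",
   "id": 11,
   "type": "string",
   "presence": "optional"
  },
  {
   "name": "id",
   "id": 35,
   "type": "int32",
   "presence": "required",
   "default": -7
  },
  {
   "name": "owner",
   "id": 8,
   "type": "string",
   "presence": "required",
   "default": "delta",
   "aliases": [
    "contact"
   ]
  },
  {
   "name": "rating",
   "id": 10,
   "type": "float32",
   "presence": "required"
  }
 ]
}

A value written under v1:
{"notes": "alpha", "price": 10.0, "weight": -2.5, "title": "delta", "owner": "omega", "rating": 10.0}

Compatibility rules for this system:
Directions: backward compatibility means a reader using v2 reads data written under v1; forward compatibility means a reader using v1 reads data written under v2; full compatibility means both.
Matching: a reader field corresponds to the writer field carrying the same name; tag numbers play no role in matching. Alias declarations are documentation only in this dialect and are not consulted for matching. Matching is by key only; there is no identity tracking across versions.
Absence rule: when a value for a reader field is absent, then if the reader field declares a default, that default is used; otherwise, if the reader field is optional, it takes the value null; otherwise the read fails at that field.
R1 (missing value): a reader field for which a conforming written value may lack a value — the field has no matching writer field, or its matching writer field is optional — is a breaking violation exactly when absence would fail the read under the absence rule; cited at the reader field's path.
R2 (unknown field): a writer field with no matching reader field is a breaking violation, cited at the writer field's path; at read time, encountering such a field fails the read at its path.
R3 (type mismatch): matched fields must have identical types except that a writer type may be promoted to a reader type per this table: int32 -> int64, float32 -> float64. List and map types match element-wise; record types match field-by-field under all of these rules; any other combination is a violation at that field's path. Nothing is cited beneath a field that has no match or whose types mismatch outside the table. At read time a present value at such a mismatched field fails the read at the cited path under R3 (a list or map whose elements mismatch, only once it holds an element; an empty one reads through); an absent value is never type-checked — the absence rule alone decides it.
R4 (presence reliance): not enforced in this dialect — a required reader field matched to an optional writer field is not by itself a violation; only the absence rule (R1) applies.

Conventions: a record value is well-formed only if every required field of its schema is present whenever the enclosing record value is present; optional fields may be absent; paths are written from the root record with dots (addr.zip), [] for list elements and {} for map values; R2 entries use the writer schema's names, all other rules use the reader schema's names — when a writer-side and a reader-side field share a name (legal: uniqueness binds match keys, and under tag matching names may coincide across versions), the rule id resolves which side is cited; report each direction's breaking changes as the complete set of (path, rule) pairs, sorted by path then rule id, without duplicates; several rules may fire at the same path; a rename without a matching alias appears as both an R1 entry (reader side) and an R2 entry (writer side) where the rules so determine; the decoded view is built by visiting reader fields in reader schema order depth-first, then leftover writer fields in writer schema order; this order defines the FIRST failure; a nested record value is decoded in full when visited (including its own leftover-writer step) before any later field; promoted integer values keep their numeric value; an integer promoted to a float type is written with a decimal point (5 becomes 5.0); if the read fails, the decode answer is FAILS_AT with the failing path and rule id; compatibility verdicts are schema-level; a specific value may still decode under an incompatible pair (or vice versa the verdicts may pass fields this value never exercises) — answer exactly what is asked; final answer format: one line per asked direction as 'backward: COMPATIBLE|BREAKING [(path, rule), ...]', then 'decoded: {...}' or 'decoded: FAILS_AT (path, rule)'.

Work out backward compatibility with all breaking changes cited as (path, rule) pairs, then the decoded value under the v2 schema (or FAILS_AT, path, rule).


backward: COMPATIBLE []; decoded: {"notes": "alpha", "price": 10.0, "weight": -2.5, "blob": 0xFF, "title": "delta", "id": -7, "owner": "omega", "rating": 10.0}

arrows below run writer -> reader for User
backward pass over User, reader schema v2, writer schema v1:
  writer optional, string -> string: reader notes maps from writer notes
  writer optional, float32 -> float32: reader price maps from writer price
  writer optional, float64 -> float64: reader weight maps from writer weight
  blob: no writer match
  writer optional, string -> string: reader title maps from writer title
  id: no writer match
  writer required, string -> string: reader owner maps from writer owner
  writer required, float32 -> float32: reader rating maps from writer rating
  nothing fires on User: backward is COMPATIBLE
decode (reader v2):
  notes := "alpha"
  price := 10.0
  weight := -2.5
  blob := 0xFF (absent -> default)
  title := "delta"
  id := -7 (absent -> default)
  owner := "omega"
  rating := 10.0
  => decoded: {"notes": "alpha", "price": 10.0, "weight": -2.5, "blob": 0xFF, "title": "delta", "id": -7, "owner": "omega", "rating": 10.0}
checking off the User differences that do not matter here:
  field title in record User: tag 3 changed to 11 -> triggers nothing under User's printed rules — same verdict


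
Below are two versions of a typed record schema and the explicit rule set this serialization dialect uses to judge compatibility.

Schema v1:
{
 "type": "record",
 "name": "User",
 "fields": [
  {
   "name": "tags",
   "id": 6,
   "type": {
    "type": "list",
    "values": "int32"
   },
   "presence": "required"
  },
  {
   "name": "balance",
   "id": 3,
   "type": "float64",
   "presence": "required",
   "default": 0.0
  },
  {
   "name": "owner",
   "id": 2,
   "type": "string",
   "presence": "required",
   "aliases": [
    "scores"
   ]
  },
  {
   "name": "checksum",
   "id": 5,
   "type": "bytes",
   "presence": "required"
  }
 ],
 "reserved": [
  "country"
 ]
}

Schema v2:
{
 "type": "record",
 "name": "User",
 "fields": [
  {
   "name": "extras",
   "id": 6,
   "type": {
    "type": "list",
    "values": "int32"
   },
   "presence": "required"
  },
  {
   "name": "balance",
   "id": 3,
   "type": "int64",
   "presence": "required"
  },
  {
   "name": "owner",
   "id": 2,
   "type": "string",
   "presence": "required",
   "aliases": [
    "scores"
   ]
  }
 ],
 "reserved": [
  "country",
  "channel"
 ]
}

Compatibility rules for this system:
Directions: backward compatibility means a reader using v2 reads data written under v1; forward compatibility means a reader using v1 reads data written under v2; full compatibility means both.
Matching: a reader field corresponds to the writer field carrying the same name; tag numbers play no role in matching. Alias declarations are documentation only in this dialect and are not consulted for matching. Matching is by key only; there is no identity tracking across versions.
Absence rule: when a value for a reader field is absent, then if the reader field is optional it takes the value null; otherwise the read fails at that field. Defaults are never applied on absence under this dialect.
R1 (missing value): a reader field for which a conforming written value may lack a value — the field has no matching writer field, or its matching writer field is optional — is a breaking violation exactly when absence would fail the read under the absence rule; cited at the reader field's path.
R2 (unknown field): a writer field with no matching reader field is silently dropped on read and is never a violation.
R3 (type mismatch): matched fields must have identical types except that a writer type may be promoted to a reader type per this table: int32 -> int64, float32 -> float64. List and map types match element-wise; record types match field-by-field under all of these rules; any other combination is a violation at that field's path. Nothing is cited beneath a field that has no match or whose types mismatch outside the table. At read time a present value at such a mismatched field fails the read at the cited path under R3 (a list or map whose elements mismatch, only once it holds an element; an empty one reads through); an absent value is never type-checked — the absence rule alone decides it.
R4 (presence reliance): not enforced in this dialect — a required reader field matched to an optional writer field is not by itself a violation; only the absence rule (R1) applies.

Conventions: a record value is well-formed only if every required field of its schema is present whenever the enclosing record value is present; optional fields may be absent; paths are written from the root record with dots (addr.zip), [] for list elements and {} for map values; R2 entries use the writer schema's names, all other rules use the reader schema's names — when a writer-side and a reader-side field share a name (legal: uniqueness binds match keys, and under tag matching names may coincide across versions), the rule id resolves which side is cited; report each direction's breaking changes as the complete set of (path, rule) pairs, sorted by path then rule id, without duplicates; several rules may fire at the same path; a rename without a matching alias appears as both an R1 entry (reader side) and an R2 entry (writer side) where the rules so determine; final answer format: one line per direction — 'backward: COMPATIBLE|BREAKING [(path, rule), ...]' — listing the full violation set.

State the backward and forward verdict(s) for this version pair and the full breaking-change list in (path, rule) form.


backward: BREAKING [(balance, R3), (extras, R1)]; forward: BREAKING [(balance, R3), (checksum, R1), (tags, R1)]

in User below, arrows point writer -> reader
backward pass over User, reader schema v2, writer schema v1:
  extras has no writer counterpart
  float64 -> int64, writer required: balance aligns to balance
  string -> string, writer required: owner aligns to owner
  writer tags: unknown to reader
  writer checksum: unknown to reader
  rule R3 violated at balance
  rule R1 violated at extras
  backward on User therefore BREAKING (2)
forward pass over User, reader schema v1, writer schema v2:
  tags has no writer counterpart
  int64 -> float64, writer required: balance aligns to balance
  string -> string, writer required: owner aligns to owner
  checksum has no writer counterpart
  writer extras: unknown to reader
  rule R3 violated at balance
  rule R1 violated at checksum
  rule R1 violated at tags
  forward on User therefore BREAKING (3)


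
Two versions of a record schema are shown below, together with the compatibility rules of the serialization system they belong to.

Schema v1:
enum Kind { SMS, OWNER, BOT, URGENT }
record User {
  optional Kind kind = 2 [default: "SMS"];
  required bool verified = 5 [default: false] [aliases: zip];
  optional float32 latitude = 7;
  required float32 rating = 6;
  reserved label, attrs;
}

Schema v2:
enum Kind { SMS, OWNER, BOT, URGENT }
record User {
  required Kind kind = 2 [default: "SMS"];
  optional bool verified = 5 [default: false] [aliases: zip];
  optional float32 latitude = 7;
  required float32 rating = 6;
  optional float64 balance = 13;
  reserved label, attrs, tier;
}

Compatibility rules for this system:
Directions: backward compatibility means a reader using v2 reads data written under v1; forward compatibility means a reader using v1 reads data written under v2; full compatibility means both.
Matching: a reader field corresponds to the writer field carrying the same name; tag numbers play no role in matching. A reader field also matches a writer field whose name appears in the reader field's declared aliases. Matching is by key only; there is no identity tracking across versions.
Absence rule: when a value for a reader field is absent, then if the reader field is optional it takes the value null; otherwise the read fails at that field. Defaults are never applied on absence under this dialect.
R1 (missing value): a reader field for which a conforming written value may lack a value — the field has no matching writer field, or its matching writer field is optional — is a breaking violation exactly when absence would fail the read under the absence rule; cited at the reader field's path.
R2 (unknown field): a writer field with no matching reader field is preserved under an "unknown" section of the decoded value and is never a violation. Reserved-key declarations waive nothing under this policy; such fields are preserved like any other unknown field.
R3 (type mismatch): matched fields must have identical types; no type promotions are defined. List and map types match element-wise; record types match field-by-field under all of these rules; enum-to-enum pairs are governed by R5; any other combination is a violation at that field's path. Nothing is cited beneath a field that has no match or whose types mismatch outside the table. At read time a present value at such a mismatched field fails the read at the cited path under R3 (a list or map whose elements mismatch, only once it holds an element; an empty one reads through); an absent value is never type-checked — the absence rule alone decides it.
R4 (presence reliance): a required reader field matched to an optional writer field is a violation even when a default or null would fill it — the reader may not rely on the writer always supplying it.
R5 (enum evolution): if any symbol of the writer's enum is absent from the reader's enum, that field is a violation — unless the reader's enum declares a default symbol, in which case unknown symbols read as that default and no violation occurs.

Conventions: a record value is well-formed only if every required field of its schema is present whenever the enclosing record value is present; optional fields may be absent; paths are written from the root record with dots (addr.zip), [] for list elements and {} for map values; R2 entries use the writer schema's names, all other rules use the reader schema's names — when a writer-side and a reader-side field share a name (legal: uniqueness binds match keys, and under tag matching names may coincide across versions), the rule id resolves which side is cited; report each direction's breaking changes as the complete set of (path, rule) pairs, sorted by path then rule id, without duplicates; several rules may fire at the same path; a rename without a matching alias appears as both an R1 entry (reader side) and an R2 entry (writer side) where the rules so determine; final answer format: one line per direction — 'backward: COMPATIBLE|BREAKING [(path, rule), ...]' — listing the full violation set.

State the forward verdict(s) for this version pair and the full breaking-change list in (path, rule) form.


the writer's type comes first in each User pair
forward on User — v1 reading data written by v2:
  kind: paired with writer kind (Kind -> Kind; writer required)
  verified: paired with writer verified (bool -> bool; writer optional)
  latitude: paired with writer latitude (float32 -> float32; writer optional)
  rating: paired with writer rating (float32 -> float32; writer required)
  leftover writer field: balance
  R1 fires at verified
  R4 fires at verified
  => forward verdict for User: BREAKING, 2 violation(s)
ruling out the remaining User differences:
  field kind in record User: optional changed to required -> affects backward compatibility only, which is not asked
  added field balance to record User: optional float64, tag 13 (in v2 it sits last) -> fires no rule on User, leaving the asked answer as it is

forward: BREAKING [(verified, R1), (verified, R4)]


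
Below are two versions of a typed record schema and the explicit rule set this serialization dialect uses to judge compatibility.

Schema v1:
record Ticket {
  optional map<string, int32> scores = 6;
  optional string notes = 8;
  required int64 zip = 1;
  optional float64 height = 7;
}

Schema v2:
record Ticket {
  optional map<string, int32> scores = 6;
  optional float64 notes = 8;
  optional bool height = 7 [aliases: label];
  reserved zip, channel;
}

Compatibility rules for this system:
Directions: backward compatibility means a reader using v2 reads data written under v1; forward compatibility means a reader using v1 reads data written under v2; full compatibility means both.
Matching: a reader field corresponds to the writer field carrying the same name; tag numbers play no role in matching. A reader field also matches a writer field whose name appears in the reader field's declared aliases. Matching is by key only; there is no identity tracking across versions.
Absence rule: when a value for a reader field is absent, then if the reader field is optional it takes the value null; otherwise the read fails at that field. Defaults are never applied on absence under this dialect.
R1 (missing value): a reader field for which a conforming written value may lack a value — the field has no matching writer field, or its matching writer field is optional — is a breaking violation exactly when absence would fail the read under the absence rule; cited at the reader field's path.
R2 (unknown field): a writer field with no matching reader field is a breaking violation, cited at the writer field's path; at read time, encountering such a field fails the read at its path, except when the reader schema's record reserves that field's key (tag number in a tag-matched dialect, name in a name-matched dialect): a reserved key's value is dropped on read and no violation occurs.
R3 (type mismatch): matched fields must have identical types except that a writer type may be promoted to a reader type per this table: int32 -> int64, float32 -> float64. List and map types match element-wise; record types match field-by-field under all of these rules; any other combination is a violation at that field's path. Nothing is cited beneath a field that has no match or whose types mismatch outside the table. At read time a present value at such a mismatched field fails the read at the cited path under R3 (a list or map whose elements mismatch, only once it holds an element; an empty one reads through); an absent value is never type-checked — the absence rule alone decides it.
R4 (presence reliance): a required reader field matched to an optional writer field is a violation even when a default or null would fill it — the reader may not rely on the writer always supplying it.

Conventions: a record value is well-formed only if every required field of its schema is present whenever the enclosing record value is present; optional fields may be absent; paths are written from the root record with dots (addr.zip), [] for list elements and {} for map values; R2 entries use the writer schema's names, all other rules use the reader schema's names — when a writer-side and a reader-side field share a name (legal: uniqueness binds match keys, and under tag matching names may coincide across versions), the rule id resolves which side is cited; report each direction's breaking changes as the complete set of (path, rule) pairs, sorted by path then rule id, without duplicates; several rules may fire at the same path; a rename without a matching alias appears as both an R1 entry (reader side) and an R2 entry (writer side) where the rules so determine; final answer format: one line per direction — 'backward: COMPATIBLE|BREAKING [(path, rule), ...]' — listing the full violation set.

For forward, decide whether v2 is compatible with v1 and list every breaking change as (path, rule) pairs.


each type pair in Ticket: writer, then reader
forward on Ticket — v1 reading data written by v2:
  scores: paired with writer scores (map<string, int32> -> map<string, int32>; writer optional)
  notes: paired with writer notes (float64 -> string; writer optional)
  zip has no writer counterpart
  height: paired with writer height (bool -> float64; writer optional)
  violation R3 at height
  violation R3 at notes
  violation R1 at zip
  => forward verdict for Ticket: BREAKING, 3 violation(s)

forward: BREAKING [(height, R3), (notes, R3), (zip, R1)]


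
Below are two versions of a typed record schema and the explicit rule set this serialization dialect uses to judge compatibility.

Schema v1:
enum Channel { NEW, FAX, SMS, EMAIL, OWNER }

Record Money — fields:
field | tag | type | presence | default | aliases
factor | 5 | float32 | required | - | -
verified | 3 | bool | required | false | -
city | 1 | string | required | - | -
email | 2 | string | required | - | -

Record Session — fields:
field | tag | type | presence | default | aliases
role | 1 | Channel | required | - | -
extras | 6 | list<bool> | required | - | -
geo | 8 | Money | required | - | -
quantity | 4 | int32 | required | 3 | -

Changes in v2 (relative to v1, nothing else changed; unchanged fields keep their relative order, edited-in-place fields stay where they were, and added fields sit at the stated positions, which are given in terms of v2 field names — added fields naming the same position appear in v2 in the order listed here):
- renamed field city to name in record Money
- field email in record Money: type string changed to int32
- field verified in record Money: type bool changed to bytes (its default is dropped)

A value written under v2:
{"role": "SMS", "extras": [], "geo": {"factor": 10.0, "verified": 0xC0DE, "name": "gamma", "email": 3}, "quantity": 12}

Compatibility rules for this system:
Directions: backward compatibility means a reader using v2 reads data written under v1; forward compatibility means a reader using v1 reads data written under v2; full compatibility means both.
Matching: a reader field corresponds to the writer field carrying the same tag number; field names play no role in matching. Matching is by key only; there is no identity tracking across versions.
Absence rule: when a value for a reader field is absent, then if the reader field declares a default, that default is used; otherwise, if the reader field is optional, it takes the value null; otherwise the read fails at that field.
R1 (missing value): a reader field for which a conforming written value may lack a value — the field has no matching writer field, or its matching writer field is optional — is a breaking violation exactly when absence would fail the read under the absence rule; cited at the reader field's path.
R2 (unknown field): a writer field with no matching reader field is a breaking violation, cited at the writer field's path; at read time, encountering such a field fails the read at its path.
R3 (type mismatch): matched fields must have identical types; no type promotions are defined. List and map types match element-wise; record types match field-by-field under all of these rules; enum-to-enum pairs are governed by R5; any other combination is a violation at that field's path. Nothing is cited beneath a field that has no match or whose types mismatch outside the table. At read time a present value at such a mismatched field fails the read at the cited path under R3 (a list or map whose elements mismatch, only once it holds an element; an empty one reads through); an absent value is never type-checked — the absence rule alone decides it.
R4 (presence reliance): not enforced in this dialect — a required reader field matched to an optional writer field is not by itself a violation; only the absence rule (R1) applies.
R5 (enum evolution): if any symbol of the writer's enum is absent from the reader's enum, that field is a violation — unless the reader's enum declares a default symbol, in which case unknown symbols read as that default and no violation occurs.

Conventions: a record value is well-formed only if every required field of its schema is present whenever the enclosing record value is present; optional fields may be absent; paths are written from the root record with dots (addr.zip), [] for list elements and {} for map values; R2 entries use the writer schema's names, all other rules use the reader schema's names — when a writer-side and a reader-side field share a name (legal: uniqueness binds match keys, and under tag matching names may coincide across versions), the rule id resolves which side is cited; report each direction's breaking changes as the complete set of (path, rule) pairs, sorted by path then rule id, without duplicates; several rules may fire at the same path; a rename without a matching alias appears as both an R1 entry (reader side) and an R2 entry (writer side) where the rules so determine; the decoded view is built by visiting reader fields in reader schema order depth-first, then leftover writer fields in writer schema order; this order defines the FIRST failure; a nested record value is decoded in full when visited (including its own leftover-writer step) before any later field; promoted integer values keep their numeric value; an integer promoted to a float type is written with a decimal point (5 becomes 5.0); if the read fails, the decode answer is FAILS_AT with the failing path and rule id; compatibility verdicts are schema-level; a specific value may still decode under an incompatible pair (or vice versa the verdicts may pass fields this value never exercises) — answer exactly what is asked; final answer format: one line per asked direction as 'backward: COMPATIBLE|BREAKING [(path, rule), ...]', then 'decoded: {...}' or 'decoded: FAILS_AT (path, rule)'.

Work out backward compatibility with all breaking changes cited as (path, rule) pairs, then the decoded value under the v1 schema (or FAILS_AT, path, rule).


backward: BREAKING [(geo.email, R3), (geo.verified, R3)]; decoded: FAILS_AT (geo.verified, R3)

the writer's type comes first in each Session pair
checking backward for Session: reader v2 against writer v1:
  Channel -> Channel, writer required: role aligns to role
  list<bool> -> list<bool>, writer required: extras aligns to extras
  Money -> Money, writer required: geo aligns to geo
  int32 -> int32, writer required: quantity aligns to quantity
  float32 -> float32, writer required: geo.factor aligns to geo.factor
  bool -> bytes, writer required: geo.verified aligns to geo.verified
  string -> string, writer required: geo.name aligns to geo.city
  string -> int32, writer required: geo.email aligns to geo.email
  violation R3 at geo.email
  violation R3 at geo.verified
  => backward: BREAKING (2)
migrating the Session value to v1:
  role := "SMS"
  extras := []
  geo.factor := 10.0
  read fails at geo.verified under R3
  => FAILS_AT (geo.verified, R3)
remaining Session differences; none change what is asked:
  renamed field city to name in record Money -> triggers nothing under Session's printed rules — same verdict


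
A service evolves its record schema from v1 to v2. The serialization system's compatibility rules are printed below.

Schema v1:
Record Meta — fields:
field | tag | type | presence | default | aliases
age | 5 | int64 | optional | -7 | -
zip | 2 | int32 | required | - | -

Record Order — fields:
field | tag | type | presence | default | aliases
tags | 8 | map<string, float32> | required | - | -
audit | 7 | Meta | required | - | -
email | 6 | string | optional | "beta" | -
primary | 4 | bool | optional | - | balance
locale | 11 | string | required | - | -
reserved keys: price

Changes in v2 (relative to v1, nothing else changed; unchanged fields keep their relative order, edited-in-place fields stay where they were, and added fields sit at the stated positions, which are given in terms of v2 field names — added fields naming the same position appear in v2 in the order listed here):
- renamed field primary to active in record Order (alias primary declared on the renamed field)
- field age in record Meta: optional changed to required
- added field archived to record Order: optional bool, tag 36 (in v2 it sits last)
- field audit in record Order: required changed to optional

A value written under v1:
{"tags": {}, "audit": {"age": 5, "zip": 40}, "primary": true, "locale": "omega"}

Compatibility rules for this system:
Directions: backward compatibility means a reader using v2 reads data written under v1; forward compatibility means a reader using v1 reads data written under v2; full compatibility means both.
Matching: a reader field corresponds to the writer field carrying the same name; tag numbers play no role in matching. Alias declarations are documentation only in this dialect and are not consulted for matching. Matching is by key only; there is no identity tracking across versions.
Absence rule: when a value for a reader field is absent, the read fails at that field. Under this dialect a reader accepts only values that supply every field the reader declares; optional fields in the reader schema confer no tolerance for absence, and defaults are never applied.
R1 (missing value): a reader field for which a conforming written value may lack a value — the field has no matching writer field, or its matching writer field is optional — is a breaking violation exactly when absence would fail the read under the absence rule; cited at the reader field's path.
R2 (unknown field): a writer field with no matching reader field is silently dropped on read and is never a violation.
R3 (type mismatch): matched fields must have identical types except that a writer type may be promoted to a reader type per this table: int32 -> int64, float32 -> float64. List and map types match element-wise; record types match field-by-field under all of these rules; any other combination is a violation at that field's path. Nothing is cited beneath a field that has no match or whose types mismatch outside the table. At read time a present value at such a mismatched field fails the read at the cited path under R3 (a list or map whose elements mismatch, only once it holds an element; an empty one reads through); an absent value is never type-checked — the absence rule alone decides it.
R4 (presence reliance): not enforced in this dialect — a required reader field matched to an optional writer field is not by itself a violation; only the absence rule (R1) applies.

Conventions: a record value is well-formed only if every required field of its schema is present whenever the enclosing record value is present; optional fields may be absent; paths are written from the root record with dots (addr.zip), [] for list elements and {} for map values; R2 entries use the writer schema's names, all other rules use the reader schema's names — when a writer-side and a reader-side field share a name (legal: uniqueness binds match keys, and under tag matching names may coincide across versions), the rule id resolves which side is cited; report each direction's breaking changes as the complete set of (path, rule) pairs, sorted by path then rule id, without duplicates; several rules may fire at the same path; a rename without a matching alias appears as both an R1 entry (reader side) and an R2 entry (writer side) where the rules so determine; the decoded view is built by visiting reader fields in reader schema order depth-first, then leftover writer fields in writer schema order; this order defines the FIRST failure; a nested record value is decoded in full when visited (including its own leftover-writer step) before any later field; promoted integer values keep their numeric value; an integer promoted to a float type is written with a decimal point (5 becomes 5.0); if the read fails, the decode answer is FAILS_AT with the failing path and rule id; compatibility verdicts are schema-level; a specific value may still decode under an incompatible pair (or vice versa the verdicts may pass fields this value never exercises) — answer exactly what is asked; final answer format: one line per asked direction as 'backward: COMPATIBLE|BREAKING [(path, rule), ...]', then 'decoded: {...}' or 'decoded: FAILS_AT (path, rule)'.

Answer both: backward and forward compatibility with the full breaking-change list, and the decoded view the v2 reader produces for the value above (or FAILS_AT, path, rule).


backward: BREAKING [(active, R1), (archived, R1), (audit.age, R1), (email, R1)]; forward: BREAKING [(audit, R1), (email, R1), (primary, R1)]; decoded: FAILS_AT (email, R1)

arrows below run writer -> reader for Order
backward on Order — v2 reading data written by v1:
  tags <- tags (map<string, float32> -> map<string, float32>, writer required)
  audit <- audit (Meta -> Meta, writer required)
  email <- email (string -> string, writer optional)
  active: no writer-side match
  locale <- locale (string -> string, writer required)
  archived: no writer-side match
  writer primary: unknown to reader
  audit.age <- audit.age (int64 -> int64, writer optional)
  audit.zip <- audit.zip (int32 -> int32, writer required)
  R1 fires at active
  R1 fires at archived
  R1 fires at audit.age
  R1 fires at email
  => 4 violation(s): backward is BREAKING for Order
forward on Order — v1 reading data written by v2:
  tags <- tags (map<string, float32> -> map<string, float32>, writer required)
  audit <- audit (Meta -> Meta, writer optional)
  email <- email (string -> string, writer optional)
  primary: no writer-side match
  locale <- locale (string -> string, writer required)
  writer active: unknown to reader
  writer archived: unknown to reader
  audit.age <- audit.age (int64 -> int64, writer required)
  audit.zip <- audit.zip (int32 -> int32, writer required)
  R1 fires at audit
  R1 fires at email
  R1 fires at primary
  => 3 violation(s): forward is BREAKING for Order
decoding the Order value with the v2 reader:
  tags := {}
  audit.age := 5
  audit.zip := 40
  read fails at email under R1 (no fill)
  => FAILS_AT (email, R1)
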